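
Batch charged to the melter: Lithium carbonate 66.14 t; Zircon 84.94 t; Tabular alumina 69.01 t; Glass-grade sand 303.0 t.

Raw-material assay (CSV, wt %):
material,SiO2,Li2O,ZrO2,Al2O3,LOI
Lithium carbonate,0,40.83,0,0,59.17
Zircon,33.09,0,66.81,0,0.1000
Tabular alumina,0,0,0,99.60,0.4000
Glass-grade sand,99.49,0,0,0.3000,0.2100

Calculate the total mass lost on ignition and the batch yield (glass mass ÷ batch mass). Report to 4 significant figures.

LOI loss = 40.13 t; glass = 483.0 t; yield = 92.33%

Every computation carries full float precision through every step. In-progress results are shown with 4-significant-digit rounding on the page — exactly one rounding goes into every reported number; derived quantities, which include the yield, net glass mass, totals, four oxide percentages, ignition loss, are recomputed in full float precision, exactly as printed in question or answer, starting from the weights per 483.0 t of glass.
Each material's LOI contribution:
  Lithium carbonate: 66.14 × 0.5917 = 39.14 t
  Zircon: 84.94 × 0.001000 = 0.08494 t
  Tabular alumina: 69.01 × 0.004000 = 0.2760 t
  Glass-grade sand: 303.0 × 0.002100 = 0.6363 t
Total LOI = 40.13 t
Glass = batch − LOI = 523.1 − 40.13 = 483.0 t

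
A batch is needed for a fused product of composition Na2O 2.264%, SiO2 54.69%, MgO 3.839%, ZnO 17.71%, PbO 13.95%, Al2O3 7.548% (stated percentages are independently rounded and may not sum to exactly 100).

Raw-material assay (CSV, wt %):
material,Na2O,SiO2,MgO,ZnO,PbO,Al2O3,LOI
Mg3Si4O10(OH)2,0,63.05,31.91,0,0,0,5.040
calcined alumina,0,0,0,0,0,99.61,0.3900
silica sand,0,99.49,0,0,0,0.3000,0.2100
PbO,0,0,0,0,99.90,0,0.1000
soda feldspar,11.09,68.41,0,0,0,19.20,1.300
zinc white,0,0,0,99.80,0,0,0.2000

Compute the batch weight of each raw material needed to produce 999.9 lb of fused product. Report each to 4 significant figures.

Working values are shown rounded off to 4 significant figures across the worked steps; the whole derivation holds exact precision throughout. Each reported result carries a single rounding — the derived quantities, including the six compositions, the yield, totals, ignition loss, net glass mass, are re-derived from the batch weights for 999.9 lb of glass in full float precision, exactly as printed in the problem or answer text.
Per-oxide target masses for 999.9 lb fused product:
  Na2O: 2.264% × 999.9 = 22.64 lb
  SiO2: 54.69% × 999.9 = 546.8 lb
  MgO: 3.839% × 999.9 = 38.39 lb
  ZnO: 17.71% × 999.9 = 177.1 lb
  PbO: 13.95% × 999.9 = 139.5 lb
  Al2O3: 7.548% × 999.9 = 75.47 lb
A balance pass over the oxides, using the reported weights, for the quoted basis mass (every target is met by its sum exact up to rounding of places):
  Na2O: 204.1·0.1109 = 22.63 lb (target 22.64 lb)
  SiO2: 120.3·0.6305 + 333.1·0.9949 + 204.1·0.6841 = 546.9 lb (target 546.8 lb)
  MgO: 120.3·0.3191 = 38.39 lb (target 38.39 lb)
  ZnO: 177.4·0.9980 = 177.0 lb (target 177.1 lb)
  PbO: 139.6·0.9990 = 139.5 lb (target 139.5 lb)
  Al2O3: 35.42·0.9961 + 333.1·0.003000 + 204.1·0.1920 = 75.47 lb (target 75.47 lb)
Auditing the glass mass value: batch Σ − ignition loss = 999.9 lb (per-oxide target masses sum to 999.9 lb; basis as stated: 999.9 lb — any gap is answer rounding).
Batch grand total — Σ batch = 1010 lb; ignition loss, Σ(batch × LOI) = 10.05 lb; yield, glass over the total, = 99.01%.

Batch per 999.9 lb fused product:
  Mg3Si4O10(OH)2: 120.3 lb
  calcined alumina: 35.42 lb
  silica sand: 333.1 lb
  PbO: 139.6 lb
  soda feldspar: 204.1 lb
  zinc white: 177.4 lb
Total batch = 1010 lb; LOI loss = 10.05 lb; yield = 99.01%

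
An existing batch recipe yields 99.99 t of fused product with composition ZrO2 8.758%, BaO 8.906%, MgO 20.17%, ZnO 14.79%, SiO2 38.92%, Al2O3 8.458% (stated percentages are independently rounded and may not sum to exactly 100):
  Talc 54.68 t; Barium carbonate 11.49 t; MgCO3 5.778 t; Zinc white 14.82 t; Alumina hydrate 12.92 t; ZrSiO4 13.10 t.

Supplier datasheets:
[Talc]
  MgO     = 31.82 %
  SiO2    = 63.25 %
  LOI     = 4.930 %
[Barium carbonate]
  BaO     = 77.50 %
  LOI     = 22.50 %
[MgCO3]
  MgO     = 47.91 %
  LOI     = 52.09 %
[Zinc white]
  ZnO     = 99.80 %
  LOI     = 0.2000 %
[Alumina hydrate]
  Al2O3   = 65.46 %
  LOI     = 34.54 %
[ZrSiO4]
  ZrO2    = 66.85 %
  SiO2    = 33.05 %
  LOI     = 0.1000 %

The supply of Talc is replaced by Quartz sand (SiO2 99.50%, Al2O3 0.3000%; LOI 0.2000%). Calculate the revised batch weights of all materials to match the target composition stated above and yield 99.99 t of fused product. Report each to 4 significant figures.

Revised batch per 99.99 t fused product:
  Quartz sand: 34.76 t
  Barium carbonate: 11.49 t
  MgCO3: 42.10 t
  Zinc white: 14.82 t
  Alumina hydrate: 12.76 t
  ZrSiO4: 13.10 t
Total batch = 129.0 t; LOI loss = 29.03 t

Mid-chain values are shown rounded to 4 significant figures on the page. The working math keeps full float precision end to end — a single rounding produces every reported number; the derived quantities (yield, six oxide percentages, ignition loss, net glass mass, the totals) are re-derived at exact precision using the weight values for 99.99 t of glass exactly as shown in the problem or the answer.
Oxide mass targets, per 99.99 t fused product:
  ZrO2: 8.758% × 99.99 = 8.757 t
  BaO: 8.906% × 99.99 = 8.905 t
  MgO: 20.17% × 99.99 = 20.17 t
  ZnO: 14.79% × 99.99 = 14.79 t
  SiO2: 38.92% × 99.99 = 38.92 t
  Al2O3: 8.458% × 99.99 = 8.457 t
Verifying the oxide balance given the weights on record, versus the basis set out (oxide sums agree with the targets modulo rounding of the values):
  ZrO2: 13.10·0.6685 = 8.757 t (target 8.757 t)
  BaO: 11.49·0.7750 = 8.905 t (target 8.905 t)
  MgO: 42.10·0.4791 = 20.17 t (target 20.17 t)
  ZnO: 14.82·0.9980 = 14.79 t (target 14.79 t)
  SiO2: 34.76·0.9950 + 13.10·0.3305 = 38.92 t (target 38.92 t)
  Al2O3: 34.76·0.003000 + 12.76·0.6546 = 8.457 t (target 8.457 t)
Consistency of the glass mass: whole batch net of LOI = 100.0 t (summing oxide targets gives 99.99 t; basis as stated: 99.99 t — deltas are rounding alone).
Summing the batch: Σ batch = 129.0 t; Σ batch·LOI gives LOI loss = 29.03 t; yield: glass divided by total = 77.50%.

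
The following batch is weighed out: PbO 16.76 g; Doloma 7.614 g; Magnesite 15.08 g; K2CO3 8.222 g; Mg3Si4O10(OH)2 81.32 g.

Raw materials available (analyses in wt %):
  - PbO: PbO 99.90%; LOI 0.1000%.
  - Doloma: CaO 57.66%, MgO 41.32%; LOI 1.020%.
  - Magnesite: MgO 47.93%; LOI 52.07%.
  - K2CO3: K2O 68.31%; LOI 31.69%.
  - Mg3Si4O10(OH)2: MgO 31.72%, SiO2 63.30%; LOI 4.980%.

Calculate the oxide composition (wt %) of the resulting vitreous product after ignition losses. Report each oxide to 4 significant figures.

Working values are displayed, rounded to four significant digits, alongside each step. Each numeric step keeps exact precision from first step to last. Each reported figure is rounded only once — the derived quantities (the five compositions, the yield, glass mass, LOI, totals) are re-derived at exact precision from the weighed amounts at 114.4 g of glass as given in question or answer.
Delivered oxide masses:
  K2O: 8.222·0.6831 = 5.616 g
  CaO: 7.614·0.5766 = 4.390 g
  MgO: 7.614·0.4132 + 15.08·0.4793 + 81.32·0.3172 = 36.17 g
  SiO2: 81.32·0.6330 = 51.48 g
  PbO: 16.76·0.9990 = 16.74 g
LOI: 16.76·0.001000 + 7.614·0.01020 + 15.08·0.5207 + 8.222·0.3169 + 81.32·0.04980 = 14.60 g
Net of LOI, the glass mass = 129.0 − 14.60 = 114.4 g (equal to the oxide-mass sum)
percent share: oxide ÷ glass, ×100

Glass mass = 114.4 g (batch 129.0 − LOI 14.60).
Composition: K2O 4.910%, CaO 3.838%, MgO 31.62%, SiO2 45.00%, PbO 14.64%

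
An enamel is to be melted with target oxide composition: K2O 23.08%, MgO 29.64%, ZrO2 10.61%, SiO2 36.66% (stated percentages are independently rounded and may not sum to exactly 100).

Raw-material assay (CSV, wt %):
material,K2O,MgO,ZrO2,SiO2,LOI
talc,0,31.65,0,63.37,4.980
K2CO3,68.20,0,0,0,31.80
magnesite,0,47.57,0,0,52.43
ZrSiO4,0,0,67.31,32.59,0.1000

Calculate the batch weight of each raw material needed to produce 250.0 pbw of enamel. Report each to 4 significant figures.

Full precision is held from first step to last. Rounding to 4 significant figures governs every intermediate as displayed — each reported result is rounded only once — all derived quantities are rebuilt at full float precision (LOI, the totals, the four compositions, glass mass, yield) from the weighed amounts at 250.0 pbw of glass as they appear in question or answer.
Target oxide masses per 250.0 pbw enamel:
  K2O: 23.08% × 250.0 = 57.70 pbw
  MgO: 29.64% × 250.0 = 74.10 pbw
  ZrO2: 10.61% × 250.0 = 26.52 pbw
  SiO2: 36.66% × 250.0 = 91.65 pbw
A balance pass over the oxides, applying the batch weights above, for the quoted basis mass (sum by sum, the targets are met given rounding of the digits):
  K2O: 84.60·0.6820 = 57.70 pbw (target 57.70 pbw)
  MgO: 124.4·0.3165 + 73.03·0.4757 = 74.11 pbw (target 74.10 pbw)
  ZrO2: 39.41·0.6731 = 26.53 pbw (target 26.52 pbw)
  SiO2: 124.4·0.6337 + 39.41·0.3259 = 91.68 pbw (target 91.65 pbw)
The glass-mass cross-check: total batch − LOI = 250.0 pbw (per-oxide target masses sum to 250.0 pbw; basis as stated: 250.0 pbw — a pure rounding effect).
Batch total: Σ batch = 321.4 pbw; the LOI term Σ batch·LOI equals 71.43 pbw; as yield: glass ÷ batch → 77.78%.

Batch per 250.0 pbw enamel:
  talc: 124.4 pbw
  K2CO3: 84.60 pbw
  magnesite: 73.03 pbw
  ZrSiO4: 39.41 pbw
Total batch = 321.4 pbw; LOI loss = 71.43 pbw; yield = 77.78%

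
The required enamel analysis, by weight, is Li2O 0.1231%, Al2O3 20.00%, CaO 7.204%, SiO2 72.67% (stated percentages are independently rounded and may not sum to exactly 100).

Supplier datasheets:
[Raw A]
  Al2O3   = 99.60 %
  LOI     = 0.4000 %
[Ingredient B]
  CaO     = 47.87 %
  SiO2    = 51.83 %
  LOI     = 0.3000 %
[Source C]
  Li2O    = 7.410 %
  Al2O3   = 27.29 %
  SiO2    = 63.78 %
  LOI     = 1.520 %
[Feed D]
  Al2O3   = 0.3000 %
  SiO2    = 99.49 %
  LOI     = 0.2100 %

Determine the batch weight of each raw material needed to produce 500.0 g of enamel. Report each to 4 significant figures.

Every computation keeps exact precision from start to finish — mid-chain values are shown rounded to 4 significant digits between the steps; every reported number undergoes a single rounding — all derived quantities, including ignition loss, glass mass, yield, totals, the four compositions, are recomputed from the batch weights for 500.0 g of glass in exact precision as given in either problem or answer.
The oxide mass targets at 500.0 g enamel:
  Li2O: 0.1231% × 500.0 = 0.6155 g
  Al2O3: 20.00% × 500.0 = 100.0 g
  CaO: 7.204% × 500.0 = 36.02 g
  SiO2: 72.67% × 500.0 = 363.4 g
Sums-versus-targets review using the reported weights, at the basis given (summed amounts equal target values up to rounding of the answer):
  Li2O: 8.306·0.07410 = 0.6155 g (target 0.6155 g)
  Al2O3: 97.16·0.9960 + 8.306·0.2729 + 320.7·0.003000 = 100.0 g (target 100.0 g)
  CaO: 75.25·0.4787 = 36.02 g (target 36.02 g)
  SiO2: 75.25·0.5183 + 8.306·0.6378 + 320.7·0.9949 = 363.4 g (target 363.4 g)
Glass-mass closure: the batch minus its LOI: 500.0 g (the targets, summed, come to 500.0 g; against the stated basis, 500.0 g — deltas are rounding alone).
Whole-batch sum: Σ batch = 501.4 g; ignition loss, Σ(batch × LOI) = 1.414 g; yield: glass divided by total = 99.72%.

Batch per 500.0 g enamel:
  Raw A: 97.16 g
  Ingredient B: 75.25 g
  Source C: 8.306 g
  Feed D: 320.7 g
Total batch = 501.4 g; LOI loss = 1.414 g; yield = 99.72%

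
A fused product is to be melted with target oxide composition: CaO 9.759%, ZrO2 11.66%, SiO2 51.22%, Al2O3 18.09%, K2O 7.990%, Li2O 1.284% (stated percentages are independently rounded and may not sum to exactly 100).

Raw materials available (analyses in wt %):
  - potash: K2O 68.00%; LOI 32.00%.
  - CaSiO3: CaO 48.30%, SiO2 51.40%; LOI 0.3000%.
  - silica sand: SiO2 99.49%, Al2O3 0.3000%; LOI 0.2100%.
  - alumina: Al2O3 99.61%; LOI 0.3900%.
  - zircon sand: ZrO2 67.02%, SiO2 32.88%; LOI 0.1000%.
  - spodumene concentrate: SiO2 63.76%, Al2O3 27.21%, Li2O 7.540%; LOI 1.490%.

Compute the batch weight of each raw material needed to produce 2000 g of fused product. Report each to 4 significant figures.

Mid-chain values are displayed (rounded to 4 significant figures) on the page — the whole derivation maintains full float precision throughout. A single rounding completes each reported result — derived quantities are recomputed in full float precision (six oxide percentages, yield, LOI, net glass mass, the totals) from the batch weights on 2000 g of glass, precisely as stated by the problem or the answer.
Oxide mass targets, per 2000 g fused product:
  CaO: 9.759% × 2000 = 195.2 g
  ZrO2: 11.66% × 2000 = 233.2 g
  SiO2: 51.22% × 2000 = 1024 g
  Al2O3: 18.09% × 2000 = 361.8 g
  K2O: 7.990% × 2000 = 159.8 g
  Li2O: 1.284% × 2000 = 25.68 g
Verifying the oxide balance from the weights as reported, on the stated basis (summed amounts equal target values given rounding of the digits):
  CaO: 404.1·0.4830 = 195.2 g (target 195.2 g)
  ZrO2: 348.0·0.6702 = 233.2 g (target 233.2 g)
  SiO2: 404.1·0.5140 + 487.6·0.9949 + 348.0·0.3288 + 340.6·0.6376 = 1024 g (target 1024 g)
  Al2O3: 487.6·0.003000 + 268.7·0.9961 + 340.6·0.2721 = 361.8 g (target 361.8 g)
  K2O: 235.0·0.6800 = 159.8 g (target 159.8 g)
  Li2O: 340.6·0.07540 = 25.68 g (target 25.68 g)
Glass-mass closure: Σ batch − LOI loss = 2000 g (summing oxide targets gives 2000 g; with the basis standing at 2000 g — gaps are rounding artifacts).
Batch grand total — Σ batch = 2084 g; Σ batch·LOI gives LOI loss = 83.91 g; yield: glass divided by total = 95.97%.

Batch per 2000 g fused product:
  potash: 235.0 g
  CaSiO3: 404.1 g
  silica sand: 487.6 g
  alumina: 268.7 g
  zircon sand: 348.0 g
  spodumene concentrate: 340.6 g
Total batch = 2084 g; LOI loss = 83.91 g; yield = 95.97%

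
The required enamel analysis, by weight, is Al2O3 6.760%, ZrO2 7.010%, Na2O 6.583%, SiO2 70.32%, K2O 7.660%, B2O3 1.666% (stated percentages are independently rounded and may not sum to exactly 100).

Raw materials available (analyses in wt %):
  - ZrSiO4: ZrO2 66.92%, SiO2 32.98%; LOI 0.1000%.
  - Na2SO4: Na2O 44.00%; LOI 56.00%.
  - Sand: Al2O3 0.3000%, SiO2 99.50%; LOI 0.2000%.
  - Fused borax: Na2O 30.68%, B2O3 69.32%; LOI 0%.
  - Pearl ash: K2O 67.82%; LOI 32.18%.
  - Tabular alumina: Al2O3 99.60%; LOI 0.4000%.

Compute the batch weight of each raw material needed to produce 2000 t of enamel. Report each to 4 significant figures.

Batch per 2000 t enamel:
  ZrSiO4: 209.5 t
  Na2SO4: 265.7 t
  Sand: 1344 t
  Fused borax: 48.07 t
  Pearl ash: 225.9 t
  Tabular alumina: 131.7 t
Total batch = 2225 t; LOI loss = 224.9 t; yield = 89.89%

Each numeric step holds exact precision at all times. Mid-chain values are shown rounded off to 4 significant figures alongside each step. Each reported figure includes exactly one rounding — all derived quantities, including glass mass, yield, LOI, the totals, six oxide percentages, are carried using the weight values at 2000 t of glass at full precision, as given in question or answer.
Per-oxide target masses for 2000 t enamel:
  Al2O3: 6.760% × 2000 = 135.2 t
  ZrO2: 7.010% × 2000 = 140.2 t
  Na2O: 6.583% × 2000 = 131.7 t
  SiO2: 70.32% × 2000 = 1406 t
  K2O: 7.660% × 2000 = 153.2 t
  B2O3: 1.666% × 2000 = 33.32 t
Sums-versus-targets review on the weights just shown, against the basis in use (every target is met by its sum modulo rounding of the values):
  Al2O3: 1344·0.003000 + 131.7·0.9960 = 135.2 t (target 135.2 t)
  ZrO2: 209.5·0.6692 = 140.2 t (target 140.2 t)
  Na2O: 265.7·0.4400 + 48.07·0.3068 = 131.7 t (target 131.7 t)
  SiO2: 209.5·0.3298 + 1344·0.9950 = 1406 t (target 1406 t)
  K2O: 225.9·0.6782 = 153.2 t (target 153.2 t)
  B2O3: 48.07·0.6932 = 33.32 t (target 33.32 t)
Glass-mass sanity pass: batch total minus LOI = 2000 t (the targets, summed, come to 2000 t; with the basis standing at 2000 t — rounding explains the deltas).
Whole-batch sum: Σ batch = 2225 t; the LOI term Σ batch·LOI equals 224.9 t; the yield ratio, glass ÷ batch: 89.89%.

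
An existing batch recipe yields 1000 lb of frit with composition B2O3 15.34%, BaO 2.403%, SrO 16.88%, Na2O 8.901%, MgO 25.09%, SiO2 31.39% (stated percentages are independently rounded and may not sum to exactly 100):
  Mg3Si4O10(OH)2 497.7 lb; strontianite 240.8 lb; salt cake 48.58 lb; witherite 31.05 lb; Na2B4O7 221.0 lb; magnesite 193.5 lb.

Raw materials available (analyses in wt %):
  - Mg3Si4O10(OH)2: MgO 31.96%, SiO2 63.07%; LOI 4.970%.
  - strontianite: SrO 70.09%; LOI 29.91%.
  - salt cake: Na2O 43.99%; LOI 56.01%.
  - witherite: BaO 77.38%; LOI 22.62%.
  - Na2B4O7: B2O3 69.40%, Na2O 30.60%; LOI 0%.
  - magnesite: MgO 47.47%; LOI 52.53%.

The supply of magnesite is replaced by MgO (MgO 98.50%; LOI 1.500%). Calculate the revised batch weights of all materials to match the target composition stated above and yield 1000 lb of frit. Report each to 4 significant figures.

Revised batch per 1000 lb frit:
  Mg3Si4O10(OH)2: 497.7 lb
  strontianite: 240.8 lb
  salt cake: 48.58 lb
  witherite: 31.05 lb
  Na2B4O7: 221.0 lb
  MgO: 93.23 lb
Total batch = 1132 lb; LOI loss = 132.4 lb

All internal work carries exact precision at all times. Mid-chain values are printed rounded to four significant digits on the page; every reported figure undergoes a single rounding — derived quantities (totals, yield, the six compositions, glass mass, ignition loss) are carried from the weighed amounts per 1000 lb of glass in exact precision, precisely as stated by problem or answer.
Target masses of each oxide per 1000 lb frit:
  B2O3: 15.34% × 1000 = 153.4 lb
  BaO: 2.403% × 1000 = 24.03 lb
  SrO: 16.88% × 1000 = 168.8 lb
  Na2O: 8.901% × 1000 = 89.01 lb
  MgO: 25.09% × 1000 = 250.9 lb
  SiO2: 31.39% × 1000 = 313.9 lb
Verifying the oxide balance with the batch weights as given, at the basis given (target by target, the sums agree within answer rounding):
  B2O3: 221.0·0.6940 = 153.4 lb (target 153.4 lb)
  BaO: 31.05·0.7738 = 24.03 lb (target 24.03 lb)
  SrO: 240.8·0.7009 = 168.8 lb (target 168.8 lb)
  Na2O: 48.58·0.4399 + 221.0·0.3060 = 89.00 lb (target 89.01 lb)
  MgO: 497.7·0.3196 + 93.23·0.9850 = 250.9 lb (target 250.9 lb)
  SiO2: 497.7·0.6307 = 313.9 lb (target 313.9 lb)
Glass-mass closure: net batch after ignition = 1000 lb (summing oxide targets gives 1000 lb; basis as stated: 1000 lb — gaps are rounding artifacts).
Batch grand total — Σ batch = 1132 lb; loss to ignition Σ batch·LOI = 132.4 lb; glass ÷ batch gives a yield of 88.31%.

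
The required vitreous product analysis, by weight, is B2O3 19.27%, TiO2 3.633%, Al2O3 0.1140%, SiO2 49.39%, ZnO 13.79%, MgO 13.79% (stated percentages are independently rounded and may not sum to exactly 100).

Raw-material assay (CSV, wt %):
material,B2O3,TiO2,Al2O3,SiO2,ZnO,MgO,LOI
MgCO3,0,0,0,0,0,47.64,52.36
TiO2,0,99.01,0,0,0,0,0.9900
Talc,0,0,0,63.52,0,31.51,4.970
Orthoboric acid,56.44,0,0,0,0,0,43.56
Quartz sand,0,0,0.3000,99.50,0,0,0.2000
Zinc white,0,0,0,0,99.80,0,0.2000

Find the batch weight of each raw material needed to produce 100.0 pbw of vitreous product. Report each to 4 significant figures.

Values along the way are displayed, rounded to four significant digits, as written. Every computation carries exact precision at every stage; each reported value takes exactly one rounding. All derived quantities (yield, LOI, totals, glass mass, six oxide percentages) are recomputed from the weighed amounts for 100.0 pbw of glass at exact precision, exactly as shown in the problem or answer text.
Target masses of each oxide per 100.0 pbw vitreous product:
  B2O3: 19.27% × 100.0 = 19.27 pbw
  TiO2: 3.633% × 100.0 = 3.633 pbw
  Al2O3: 0.1140% × 100.0 = 0.1140 pbw
  SiO2: 49.39% × 100.0 = 49.39 pbw
  ZnO: 13.79% × 100.0 = 13.79 pbw
  MgO: 13.79% × 100.0 = 13.79 pbw
Balance tally, oxide-wise, on the weights just shown, under the basis named above (sums match the target masses modulo rounding of the values):
  B2O3: 34.14·0.5644 = 19.27 pbw (target 19.27 pbw)
  TiO2: 3.669·0.9901 = 3.633 pbw (target 3.633 pbw)
  Al2O3: 38.00·0.003000 = 0.1140 pbw (target 0.1140 pbw)
  SiO2: 18.23·0.6352 + 38.00·0.9950 = 49.39 pbw (target 49.39 pbw)
  ZnO: 13.82·0.9980 = 13.79 pbw (target 13.79 pbw)
  MgO: 16.89·0.4764 + 18.23·0.3151 = 13.79 pbw (target 13.79 pbw)
The glass-mass cross-check: batch Σ − ignition loss = 99.99 pbw (per-oxide target masses sum to 99.99 pbw; the stated basis being 100.0 pbw — deltas are rounding alone).
Batch total: Σ batch = 124.7 pbw; Σ batch·LOI gives LOI loss = 24.76 pbw; yield = glass ÷ total batch = 80.15%.

Batch per 100.0 pbw vitreous product:
  MgCO3: 16.89 pbw
  TiO2: 3.669 pbw
  Talc: 18.23 pbw
  Orthoboric acid: 34.14 pbw
  Quartz sand: 38.00 pbw
  Zinc white: 13.82 pbw
Total batch = 124.7 pbw; LOI loss = 24.76 pbw; yield = 80.15%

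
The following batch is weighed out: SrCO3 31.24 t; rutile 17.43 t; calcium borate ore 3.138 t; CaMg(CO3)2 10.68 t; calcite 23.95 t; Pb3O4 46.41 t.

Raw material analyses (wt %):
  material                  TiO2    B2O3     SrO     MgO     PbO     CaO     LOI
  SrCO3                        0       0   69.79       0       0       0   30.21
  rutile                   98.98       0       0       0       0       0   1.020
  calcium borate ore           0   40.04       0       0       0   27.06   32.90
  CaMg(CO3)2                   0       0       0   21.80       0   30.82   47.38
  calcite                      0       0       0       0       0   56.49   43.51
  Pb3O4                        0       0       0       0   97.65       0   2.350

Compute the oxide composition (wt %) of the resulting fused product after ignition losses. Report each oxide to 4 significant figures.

Glass mass = 105.6 t (batch 132.8 − LOI 27.22).
Composition: TiO2 16.33%, B2O3 1.190%, SrO 20.64%, MgO 2.204%, PbO 42.90%, CaO 16.73%

In-progress results are shown (rounded to four significant figures) alongside each step; each numeric step carries exact precision from start to finish — every reported result takes just one rounding. Derived quantities are computed in full precision (the yield, totals, LOI, net glass mass, six oxide percentages) using the weight values for 105.6 t of glass, as they appear in either problem or answer.
What the batch supplies per oxide:
  TiO2: 17.43·0.9898 = 17.25 t
  B2O3: 3.138·0.4004 = 1.256 t
  SrO: 31.24·0.6979 = 21.80 t
  MgO: 10.68·0.2180 = 2.328 t
  PbO: 46.41·0.9765 = 45.32 t
  CaO: 3.138·0.2706 + 10.68·0.3082 + 23.95·0.5649 = 17.67 t
LOI: 31.24·0.3021 + 17.43·0.01020 + 3.138·0.3290 + 10.68·0.4738 + 23.95·0.4351 + 46.41·0.02350 = 27.22 t
Net of LOI, the glass mass = 132.8 − 27.22 = 105.6 t (consistent with Σ oxide mass)
wt % = 100 × oxide mass / glass mass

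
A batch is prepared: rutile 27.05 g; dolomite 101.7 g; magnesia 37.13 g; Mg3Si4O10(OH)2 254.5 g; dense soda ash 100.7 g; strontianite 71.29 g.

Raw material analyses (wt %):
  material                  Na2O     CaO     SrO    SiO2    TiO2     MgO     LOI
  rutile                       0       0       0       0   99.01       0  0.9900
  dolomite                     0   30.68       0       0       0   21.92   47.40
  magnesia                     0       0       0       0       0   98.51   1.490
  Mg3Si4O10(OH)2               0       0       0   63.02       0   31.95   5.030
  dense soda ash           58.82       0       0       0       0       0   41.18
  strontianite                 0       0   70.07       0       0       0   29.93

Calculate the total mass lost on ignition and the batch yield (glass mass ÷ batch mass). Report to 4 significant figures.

LOI loss = 124.6 g; glass = 467.7 g; yield = 78.96%

All internal work carries full precision through every step. Working values are printed rounded to 4 significant figures when written out — every reported number undergoes a single rounding — derived quantities are rebuilt in full float precision (ignition loss, the yield, the six compositions, totals, net glass mass) using the weight values at 467.7 g of glass, exactly as printed in the problem or answer text.
Ignition loss by material:
  rutile: 27.05 × 0.009900 = 0.2678 g
  dolomite: 101.7 × 0.4740 = 48.21 g
  magnesia: 37.13 × 0.01490 = 0.5532 g
  Mg3Si4O10(OH)2: 254.5 × 0.05030 = 12.80 g
  dense soda ash: 100.7 × 0.4118 = 41.47 g
  strontianite: 71.29 × 0.2993 = 21.34 g
Total LOI = 124.6 g
Glass = batch − LOI = 592.4 − 124.6 = 467.7 g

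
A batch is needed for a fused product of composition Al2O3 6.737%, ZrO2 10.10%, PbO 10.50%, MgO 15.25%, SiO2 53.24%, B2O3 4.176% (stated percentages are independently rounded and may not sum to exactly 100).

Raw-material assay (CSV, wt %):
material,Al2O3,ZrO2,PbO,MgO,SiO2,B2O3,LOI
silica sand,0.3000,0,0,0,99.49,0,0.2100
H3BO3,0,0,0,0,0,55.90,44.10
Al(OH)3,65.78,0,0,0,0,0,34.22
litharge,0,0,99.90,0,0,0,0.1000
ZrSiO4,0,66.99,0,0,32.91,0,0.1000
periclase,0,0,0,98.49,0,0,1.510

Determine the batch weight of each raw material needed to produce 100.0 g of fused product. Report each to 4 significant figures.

Batch per 100.0 g fused product:
  silica sand: 48.53 g
  H3BO3: 7.470 g
  Al(OH)3: 10.02 g
  litharge: 10.51 g
  ZrSiO4: 15.08 g
  periclase: 15.48 g
Total batch = 107.1 g; LOI loss = 7.084 g; yield = 93.38%

Each numeric step keeps full precision at each step. The intermediate values are printed (rounded to four significant digits) between the steps — each reported number is rounded just once; all derived quantities are re-derived using the weight values at 100.0 g of glass at full float precision (the yield, ignition loss, the totals, glass mass, the six compositions), precisely as stated by the problem or the answer.
Oxide mass targets, per 100.0 g fused product:
  Al2O3: 6.737% × 100.0 = 6.737 g
  ZrO2: 10.10% × 100.0 = 10.10 g
  PbO: 10.50% × 100.0 = 10.50 g
  MgO: 15.25% × 100.0 = 15.25 g
  SiO2: 53.24% × 100.0 = 53.24 g
  B2O3: 4.176% × 100.0 = 4.176 g
Checking each oxide sum applying the batch weights above, on the stated basis (sum by sum, the targets are met given rounding of the digits):
  Al2O3: 48.53·0.003000 + 10.02·0.6578 = 6.737 g (target 6.737 g)
  ZrO2: 15.08·0.6699 = 10.10 g (target 10.10 g)
  PbO: 10.51·0.9990 = 10.50 g (target 10.50 g)
  MgO: 15.48·0.9849 = 15.25 g (target 15.25 g)
  SiO2: 48.53·0.9949 + 15.08·0.3291 = 53.25 g (target 53.24 g)
  B2O3: 7.470·0.5590 = 4.176 g (target 4.176 g)
Glass-mass sanity pass: the batch minus its LOI: 100.0 g (targets for the oxides total 100.0 g; stated basis 100.0 g — a pure rounding effect).
Whole-batch sum: Σ batch = 107.1 g; loss to ignition Σ batch·LOI = 7.084 g; yield: glass divided by total = 93.38%.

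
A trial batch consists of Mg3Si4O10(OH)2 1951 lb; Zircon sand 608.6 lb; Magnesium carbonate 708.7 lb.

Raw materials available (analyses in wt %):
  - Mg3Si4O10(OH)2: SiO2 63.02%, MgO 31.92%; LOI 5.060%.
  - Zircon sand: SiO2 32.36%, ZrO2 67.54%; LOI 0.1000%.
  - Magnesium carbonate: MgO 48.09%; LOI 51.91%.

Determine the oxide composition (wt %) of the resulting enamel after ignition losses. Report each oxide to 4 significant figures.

All internal work maintains full precision throughout; values along the way are shown, with 4-significant-figure rounding, on the page. Every reported number is rounded just once; the derived quantities (net glass mass, the three compositions, the yield, ignition loss, the totals) are recomputed from the batch weights per 2801 lb of glass in full float precision as written in the problem or the answer.
Delivered oxide masses:
  SiO2: 1951·0.6302 + 608.6·0.3236 = 1426 lb
  ZrO2: 608.6·0.6754 = 411.0 lb
  MgO: 1951·0.3192 + 708.7·0.4809 = 963.6 lb
LOI: 1951·0.05060 + 608.6·0.001000 + 708.7·0.5191 = 467.2 lb
Resulting glass, batch − LOI: 3268 − 467.2 = 2801 lb (consistent with Σ oxide mass)
wt % = oxide mass / glass mass × 100

Glass mass = 2801 lb (batch 3268 − LOI 467.2).
Composition: SiO2 50.93%, ZrO2 14.67%, MgO 34.40%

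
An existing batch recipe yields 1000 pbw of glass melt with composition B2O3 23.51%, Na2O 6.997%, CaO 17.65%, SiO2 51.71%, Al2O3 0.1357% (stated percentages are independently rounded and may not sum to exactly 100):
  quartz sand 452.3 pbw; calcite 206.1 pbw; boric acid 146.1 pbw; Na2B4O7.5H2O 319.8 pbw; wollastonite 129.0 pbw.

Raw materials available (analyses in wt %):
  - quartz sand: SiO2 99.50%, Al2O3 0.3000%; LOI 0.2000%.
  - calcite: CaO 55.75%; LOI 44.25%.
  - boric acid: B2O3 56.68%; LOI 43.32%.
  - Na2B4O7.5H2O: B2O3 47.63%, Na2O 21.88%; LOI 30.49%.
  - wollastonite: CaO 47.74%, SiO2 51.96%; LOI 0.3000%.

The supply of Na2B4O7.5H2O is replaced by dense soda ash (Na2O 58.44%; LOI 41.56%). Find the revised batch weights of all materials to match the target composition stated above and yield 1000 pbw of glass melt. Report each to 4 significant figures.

In-progress results are shown (rounded to 4 significant digits) as written. Every computation holds full float precision throughout — every reported figure carries a single rounding. The derived quantities (LOI, glass mass, the yield, the totals, the five compositions) are recomputed at exact precision using the weight values on 1000 pbw of glass, exactly as shown in either problem or answer.
Target masses of each oxide per 1000 pbw glass melt:
  B2O3: 23.51% × 1000 = 235.1 pbw
  Na2O: 6.997% × 1000 = 69.97 pbw
  CaO: 17.65% × 1000 = 176.5 pbw
  SiO2: 51.71% × 1000 = 517.1 pbw
  Al2O3: 0.1357% × 1000 = 1.357 pbw
Checking each oxide sum working from each reported weight, on the stated basis (sums match the target masses once rounding is allowed for):
  B2O3: 414.8·0.5668 = 235.1 pbw (target 235.1 pbw)
  Na2O: 119.7·0.5844 = 69.95 pbw (target 69.97 pbw)
  CaO: 206.1·0.5575 + 129.0·0.4774 = 176.5 pbw (target 176.5 pbw)
  SiO2: 452.3·0.9950 + 129.0·0.5196 = 517.1 pbw (target 517.1 pbw)
  Al2O3: 452.3·0.003000 = 1.357 pbw (target 1.357 pbw)
Glass-mass closure: total batch − LOI = 1000 pbw (the targets, summed, come to 1000 pbw; versus the stated basis of 1000 pbw — any gap is answer rounding).
Batch total: Σ batch = 1322 pbw; loss to ignition Σ batch·LOI = 321.9 pbw; as yield: glass ÷ batch → 75.65%.

Revised batch per 1000 pbw glass melt:
  quartz sand: 452.3 pbw
  calcite: 206.1 pbw
  boric acid: 414.8 pbw
  dense soda ash: 119.7 pbw
  wollastonite: 129.0 pbw
Total batch = 1322 pbw; LOI loss = 321.9 pbw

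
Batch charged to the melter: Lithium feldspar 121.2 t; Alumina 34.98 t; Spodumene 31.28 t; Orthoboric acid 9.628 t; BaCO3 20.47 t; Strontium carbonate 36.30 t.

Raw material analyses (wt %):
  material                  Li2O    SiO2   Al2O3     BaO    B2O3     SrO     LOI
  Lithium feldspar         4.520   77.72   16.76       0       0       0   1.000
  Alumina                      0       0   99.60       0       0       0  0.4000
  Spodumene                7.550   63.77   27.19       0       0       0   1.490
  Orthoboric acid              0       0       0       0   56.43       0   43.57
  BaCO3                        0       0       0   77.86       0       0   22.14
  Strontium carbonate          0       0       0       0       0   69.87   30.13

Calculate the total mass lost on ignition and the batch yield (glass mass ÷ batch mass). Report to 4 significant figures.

LOI loss = 21.48 t; glass = 232.4 t; yield = 91.54%

Each numeric step runs at exact precision from start to finish; working values are printed with 4-significant-figure rounding in the printout; every reported number takes a single rounding — the derived quantities (the totals, net glass mass, LOI, six oxide percentages, yield) are re-derived from the batch weights on 232.4 t of glass in full precision as given in the problem or the answer.
LOI of each material in turn:
  Lithium feldspar: 121.2 × 0.01000 = 1.212 t
  Alumina: 34.98 × 0.004000 = 0.1399 t
  Spodumene: 31.28 × 0.01490 = 0.4661 t
  Orthoboric acid: 9.628 × 0.4357 = 4.195 t
  BaCO3: 20.47 × 0.2214 = 4.532 t
  Strontium carbonate: 36.30 × 0.3013 = 10.94 t
Total LOI = 21.48 t
Glass = batch − LOI = 253.9 − 21.48 = 232.4 t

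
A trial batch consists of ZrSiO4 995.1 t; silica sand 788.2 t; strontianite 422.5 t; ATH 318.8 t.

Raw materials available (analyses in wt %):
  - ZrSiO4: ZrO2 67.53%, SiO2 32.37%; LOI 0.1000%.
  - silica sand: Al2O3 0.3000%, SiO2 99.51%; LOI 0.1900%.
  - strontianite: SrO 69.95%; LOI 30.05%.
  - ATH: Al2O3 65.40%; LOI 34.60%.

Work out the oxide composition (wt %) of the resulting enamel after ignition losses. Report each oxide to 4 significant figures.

Glass mass = 2285 t (batch 2525 − LOI 239.8).
Composition: Al2O3 9.229%, SrO 12.93%, ZrO2 29.41%, SiO2 48.43%

The working math maintains full float precision from first step to last — working values are shown with 4-significant-figure rounding on the page; each reported value is rounded exactly once — the derived quantities are rebuilt in full precision (the four compositions, LOI, totals, the yield, glass mass) using the weight values per 2285 t of glass exactly as printed in problem or answer.
What the batch supplies per oxide:
  Al2O3: 788.2·0.003000 + 318.8·0.6540 = 210.9 t
  SrO: 422.5·0.6995 = 295.5 t
  ZrO2: 995.1·0.6753 = 672.0 t
  SiO2: 995.1·0.3237 + 788.2·0.9951 = 1106 t
LOI: 995.1·0.001000 + 788.2·0.001900 + 422.5·0.3005 + 318.8·0.3460 = 239.8 t
Net of LOI, the glass mass = 2525 − 239.8 = 2285 t (consistent with Σ oxide mass)
wt % = oxide mass / glass mass × 100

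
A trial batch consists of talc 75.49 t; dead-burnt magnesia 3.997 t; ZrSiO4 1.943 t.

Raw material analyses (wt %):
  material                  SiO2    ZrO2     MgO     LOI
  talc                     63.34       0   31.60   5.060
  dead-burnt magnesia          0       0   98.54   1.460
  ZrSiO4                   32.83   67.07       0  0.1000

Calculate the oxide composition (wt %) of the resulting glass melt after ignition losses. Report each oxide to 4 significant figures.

The working math maintains full precision at every stage; the intermediate values appear rounded to 4 significant figures in the working — every reported number takes exactly one rounding — derived quantities (the totals, ignition loss, net glass mass, the yield, three oxide percentages) are re-derived starting from the weights per 77.55 t of glass in exact precision, as given in problem or answer.
Oxide-by-oxide delivered mass:
  SiO2: 75.49·0.6334 + 1.943·0.3283 = 48.45 t
  ZrO2: 1.943·0.6707 = 1.303 t
  MgO: 75.49·0.3160 + 3.997·0.9854 = 27.79 t
LOI: 75.49·0.05060 + 3.997·0.01460 + 1.943·0.001000 = 3.880 t
Glass mass = batch − LOI = 81.43 − 3.880 = 77.55 t (= Σ oxide masses)
wt %: oxide over glass, times 100

Glass mass = 77.55 t (batch 81.43 − LOI 3.880).
Composition: SiO2 62.48%, ZrO2 1.680%, MgO 35.84%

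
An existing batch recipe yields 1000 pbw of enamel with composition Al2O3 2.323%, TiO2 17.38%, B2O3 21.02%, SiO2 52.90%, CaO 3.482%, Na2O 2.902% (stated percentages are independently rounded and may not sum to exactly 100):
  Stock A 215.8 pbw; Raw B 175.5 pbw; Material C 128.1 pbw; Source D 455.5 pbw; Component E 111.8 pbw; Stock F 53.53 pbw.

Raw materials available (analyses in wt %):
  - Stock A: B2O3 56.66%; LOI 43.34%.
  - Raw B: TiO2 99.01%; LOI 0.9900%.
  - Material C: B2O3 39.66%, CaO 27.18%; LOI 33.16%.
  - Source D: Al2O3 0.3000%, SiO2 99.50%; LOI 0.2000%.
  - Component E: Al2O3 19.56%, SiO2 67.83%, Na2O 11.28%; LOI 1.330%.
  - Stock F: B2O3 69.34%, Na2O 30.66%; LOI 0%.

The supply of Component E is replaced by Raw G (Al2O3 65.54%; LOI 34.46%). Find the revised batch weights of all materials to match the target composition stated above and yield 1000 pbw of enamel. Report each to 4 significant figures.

Revised batch per 1000 pbw enamel:
  Stock A: 165.5 pbw
  Raw B: 175.5 pbw
  Material C: 128.1 pbw
  Source D: 531.7 pbw
  Raw G: 33.01 pbw
  Stock F: 94.65 pbw
Total batch = 1128 pbw; LOI loss = 128.4 pbw

Working values are shown (rounded to four significant figures) across the worked steps. The whole derivation runs at full float precision in every operation. A single rounding produces every reported result; all derived quantities (the six compositions, totals, ignition loss, the yield, net glass mass) are re-derived in exact precision from the weighed amounts for 1000 pbw of glass as set out in the problem or answer text.
Target masses of each oxide per 1000 pbw enamel:
  Al2O3: 2.323% × 1000 = 23.23 pbw
  TiO2: 17.38% × 1000 = 173.8 pbw
  B2O3: 21.02% × 1000 = 210.2 pbw
  SiO2: 52.90% × 1000 = 529.0 pbw
  CaO: 3.482% × 1000 = 34.82 pbw
  Na2O: 2.902% × 1000 = 29.02 pbw
Mass-balance tally per oxide per the reported batch figures, versus the basis set out (target by target, the sums agree net of answer rounding effects):
  Al2O3: 531.7·0.003000 + 33.01·0.6554 = 23.23 pbw (target 23.23 pbw)
  TiO2: 175.5·0.9901 = 173.8 pbw (target 173.8 pbw)
  B2O3: 165.5·0.5666 + 128.1·0.3966 + 94.65·0.6934 = 210.2 pbw (target 210.2 pbw)
  SiO2: 531.7·0.9950 = 529.0 pbw (target 529.0 pbw)
  CaO: 128.1·0.2718 = 34.82 pbw (target 34.82 pbw)
  Na2O: 94.65·0.3066 = 29.02 pbw (target 29.02 pbw)
Consistency of the glass mass: whole batch net of LOI = 1000 pbw (the targets, summed, come to 1000 pbw; stated basis 1000 pbw — gaps are rounding artifacts).
Summing the batch: Σ batch = 1128 pbw; LOI loss = Σ batch·LOI = 128.4 pbw; the yield ratio, glass ÷ batch: 88.62%.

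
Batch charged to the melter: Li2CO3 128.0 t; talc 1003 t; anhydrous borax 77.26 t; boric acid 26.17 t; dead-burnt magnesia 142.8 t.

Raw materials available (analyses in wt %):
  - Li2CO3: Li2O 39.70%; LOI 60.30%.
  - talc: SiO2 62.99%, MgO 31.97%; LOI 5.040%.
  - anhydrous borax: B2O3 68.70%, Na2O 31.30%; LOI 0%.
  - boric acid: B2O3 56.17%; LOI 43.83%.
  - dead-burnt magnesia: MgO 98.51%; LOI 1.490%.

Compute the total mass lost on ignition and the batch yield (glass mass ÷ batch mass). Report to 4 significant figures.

Values along the way appear rounded to 4 significant digits between the steps. All internal work carries exact precision from first step to last — every reported figure is rounded a single time. The derived quantities are recomputed in full float precision (net glass mass, ignition loss, five oxide percentages, yield, the totals) from the batch weights at 1236 t of glass as set out in question or answer.
Each material's LOI contribution:
  Li2CO3: 128.0 × 0.6030 = 77.18 t
  talc: 1003 × 0.05040 = 50.55 t
  anhydrous borax: 77.26 × 0 = 0 t
  boric acid: 26.17 × 0.4383 = 11.47 t
  dead-burnt magnesia: 142.8 × 0.01490 = 2.128 t
Total LOI = 141.3 t
Glass = batch − LOI = 1377 − 141.3 = 1236 t

LOI loss = 141.3 t; glass = 1236 t; yield = 89.74%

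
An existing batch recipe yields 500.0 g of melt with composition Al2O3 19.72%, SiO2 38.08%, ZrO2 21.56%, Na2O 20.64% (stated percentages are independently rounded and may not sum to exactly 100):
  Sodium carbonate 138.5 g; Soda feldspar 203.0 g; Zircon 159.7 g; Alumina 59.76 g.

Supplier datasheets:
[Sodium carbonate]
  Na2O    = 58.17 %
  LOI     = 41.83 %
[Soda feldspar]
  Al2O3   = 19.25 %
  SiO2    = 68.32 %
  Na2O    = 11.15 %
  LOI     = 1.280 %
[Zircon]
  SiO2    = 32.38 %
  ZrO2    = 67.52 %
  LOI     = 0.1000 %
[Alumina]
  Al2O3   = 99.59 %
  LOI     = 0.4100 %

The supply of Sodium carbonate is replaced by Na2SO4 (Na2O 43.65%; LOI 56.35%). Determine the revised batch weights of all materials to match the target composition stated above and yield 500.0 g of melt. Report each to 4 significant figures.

Every computation maintains full precision all the way through — the intermediate values are displayed, rounded to four significant digits, on the page — every reported value carries a single rounding; derived quantities are carried at exact precision (ignition loss, the yield, glass mass, totals, the four compositions) from the batch weights on 500.0 g of glass exactly as printed in either problem or answer.
The oxide mass targets at 500.0 g melt:
  Al2O3: 19.72% × 500.0 = 98.60 g
  SiO2: 38.08% × 500.0 = 190.4 g
  ZrO2: 21.56% × 500.0 = 107.8 g
  Na2O: 20.64% × 500.0 = 103.2 g
Balance tally, oxide-wise, with the batch weights as given, on the stated basis (target by target, the sums agree given rounding of the digits):
  Al2O3: 203.0·0.1925 + 59.76·0.9959 = 98.59 g (target 98.60 g)
  SiO2: 203.0·0.6832 + 159.7·0.3238 = 190.4 g (target 190.4 g)
  ZrO2: 159.7·0.6752 = 107.8 g (target 107.8 g)
  Na2O: 184.6·0.4365 + 203.0·0.1115 = 103.2 g (target 103.2 g)
Glass mass check: total charge less LOI = 500.0 g (oxide target masses add up to 500.0 g; stated basis 500.0 g — deltas are rounding alone).
Summing the batch: Σ batch = 607.1 g; LOI removed, Σ of batch·LOI: 107.0 g; the yield ratio, glass ÷ batch: 82.37%.

Revised batch per 500.0 g melt:
  Na2SO4: 184.6 g
  Soda feldspar: 203.0 g
  Zircon: 159.7 g
  Alumina: 59.76 g
Total batch = 607.1 g; LOI loss = 107.0 g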